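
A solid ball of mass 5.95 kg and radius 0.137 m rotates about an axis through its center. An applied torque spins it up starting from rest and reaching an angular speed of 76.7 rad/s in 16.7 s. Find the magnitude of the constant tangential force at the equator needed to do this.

F ≈ 1.50 N

I = (2/5)MR² = (2/5)(5.95)(0.137)² = 0.04467 kg·m².
α = Δω/Δt = (76.7 − 0)/16.7 = 4.593 rad/s².
The required torque is τ = Iα = (0.04467)(4.593) = 0.2052 N·m.
A tangential force at the equator gives τ = FR, so F = τ/R = 0.2052/0.137 = 1.498 N.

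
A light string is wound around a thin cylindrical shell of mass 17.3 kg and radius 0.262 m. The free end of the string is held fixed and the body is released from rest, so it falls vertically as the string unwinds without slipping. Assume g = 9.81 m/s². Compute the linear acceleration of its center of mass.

a ≈ 4.91 m/s²

Translation: Mg − T = Ma. Rotation about the center: TR = Iα with I = MR².
With a = αR: T = (I/R²)a = M a, so Mg = (1 + 1.000)Ma.
a = g/(1 + 1.000) = 9.81/2.000 = 4.905 m/s².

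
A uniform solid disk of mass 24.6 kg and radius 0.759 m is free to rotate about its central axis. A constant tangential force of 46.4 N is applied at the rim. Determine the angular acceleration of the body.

I = ½MR² = (1/2)(24.6)(0.759)² = 7.086 kg·m².
τ = F R = (46.4)(0.759) = 35.22 N·m.
Newton's second law for rotation, τ = Iα, gives α = τ/I = 35.22/7.086 = 4.970 rad/s².

α ≈ 4.97 rad/s²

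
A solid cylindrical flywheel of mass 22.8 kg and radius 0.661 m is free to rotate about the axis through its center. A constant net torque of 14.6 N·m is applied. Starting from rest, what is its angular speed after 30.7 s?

I = ½MR² = (1/2)(22.8)(0.661)² = 4.981 kg·m².
α = τ/I = 14.6/4.981 = 2.931 rad/s².
ω = ω₀ + αt = 0 + (2.931)(30.7) = 89.99 rad/s.

ω ≈ 90.0 rad/s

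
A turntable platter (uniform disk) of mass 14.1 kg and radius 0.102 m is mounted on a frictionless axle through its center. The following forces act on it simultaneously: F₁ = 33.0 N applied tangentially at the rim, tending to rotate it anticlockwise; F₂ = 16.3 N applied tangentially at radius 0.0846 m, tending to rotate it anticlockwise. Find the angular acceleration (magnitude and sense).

α ≈ 64.7 rad/s², anticlockwise

I = ½MR² = (1/2)(14.1)(0.102)² = 0.07335 kg·m².
Taking anticlockwise as positive: τ₁ = +(33.0)(0.102) = +3.366 N·m; τ₂ = +(16.3)(0.0846) = +1.379 N·m.
Net torque τ = 4.745 N·m.
α = τ/I = 4.745/0.07335 = 64.69 rad/s².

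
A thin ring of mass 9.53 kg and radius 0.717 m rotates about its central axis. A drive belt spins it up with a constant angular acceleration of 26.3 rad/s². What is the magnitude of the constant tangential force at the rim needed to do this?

I = MR² = (9.53)(0.717)² = 4.899 kg·m².
The required torque is τ = Iα = (4.899)(26.30) = 128.9 N·m.
A tangential force at the rim gives τ = FR, so F = τ/R = 128.9/0.717 = 179.7 N.

F ≈ 180 N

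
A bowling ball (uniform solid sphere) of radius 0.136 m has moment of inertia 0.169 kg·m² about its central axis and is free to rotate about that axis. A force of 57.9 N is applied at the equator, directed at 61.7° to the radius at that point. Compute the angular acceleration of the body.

Only the tangential component produces torque: τ = F R sinθ = (57.9)(0.136) sin 61.7° = 6.933 N·m.
From τ = Iα: α = 6.933/0.1690 = 41.03 rad/s².

α ≈ 41.0 rad/s²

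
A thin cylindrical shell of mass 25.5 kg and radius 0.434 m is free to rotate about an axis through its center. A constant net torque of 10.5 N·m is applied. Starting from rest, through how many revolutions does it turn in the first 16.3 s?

I = MR² = (25.5)(0.434)² = 4.803 kg·m².
α = τ/I = 10.5/4.803 = 2.186 rad/s².
θ = ½αt² = ½(2.186)(16.3)² = 290.4 rad.
Revolutions = θ/(2π) = 46.22.

≈ 46.2 revolutions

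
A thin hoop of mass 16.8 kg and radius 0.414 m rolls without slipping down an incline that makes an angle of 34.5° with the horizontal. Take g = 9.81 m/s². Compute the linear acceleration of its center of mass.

Translation along the incline: Mg sinθ − f = Ma.
Rotation about the center: fR = Iα with I = MR². No-slip gives a = αR, so f = (I/R²)a = M a.
Substituting: Mg sinθ = (1 + 1.000)Ma, so a = g sinθ/(1 + 1.000) = (9.81) sin 34.5° / 2.000 = 2.778 m/s².

a ≈ 2.78 m/s²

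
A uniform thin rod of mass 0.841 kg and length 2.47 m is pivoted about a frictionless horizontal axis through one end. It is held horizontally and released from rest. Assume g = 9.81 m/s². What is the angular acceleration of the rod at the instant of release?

α ≈ 5.96 rad/s²

About the pivot, I = (1/3)ML² = (1/3)(0.841)(2.47)² = 1.710 kg·m².
The weight acts at the center, a distance L/2 = 1.235 m from the pivot; τ = Mg(L/2) = 10.19 N·m.
α = τ/I = 10.19/1.710 = 5.957 rad/s².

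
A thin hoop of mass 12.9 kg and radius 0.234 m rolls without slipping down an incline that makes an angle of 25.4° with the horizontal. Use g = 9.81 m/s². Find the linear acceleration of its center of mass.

Translation along the incline: Mg sinθ − f = Ma.
Rotation about the center: fR = Iα with I = MR². No-slip gives a = αR, so f = (I/R²)a = M a.
Substituting: Mg sinθ = (1 + 1.000)Ma, so a = g sinθ/(1 + 1.000) = (9.81) sin 25.4° / 2.000 = 2.104 m/s².

a ≈ 2.10 m/s²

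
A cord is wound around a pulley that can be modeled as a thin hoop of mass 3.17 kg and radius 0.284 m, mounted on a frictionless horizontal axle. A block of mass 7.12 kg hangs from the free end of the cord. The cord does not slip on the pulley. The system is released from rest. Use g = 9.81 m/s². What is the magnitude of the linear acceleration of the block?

a ≈ 6.79 m/s²

I = MR² = (3.17)(0.284)² = 0.2557 kg·m².
Block: mg − T = ma. Pulley: TR = Iα. No-slip: a = αR, so T = (I/R²)a = 3.170·a.
Then mg = (m + 3.170)a, so a = (7.12)(9.81)/(7.12 + 3.170) = 6.788 m/s².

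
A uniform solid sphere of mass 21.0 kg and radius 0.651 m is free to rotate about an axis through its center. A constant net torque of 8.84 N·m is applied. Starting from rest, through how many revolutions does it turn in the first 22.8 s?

≈ 103 revolutions

I = (2/5)MR² = (2/5)(21.0)(0.651)² = 3.560 kg·m².
α = τ/I = 8.84/3.560 = 2.483 rad/s².
θ = ½αt² = ½(2.483)(22.8)² = 645.4 rad.
Revolutions = θ/(2π) = 102.7.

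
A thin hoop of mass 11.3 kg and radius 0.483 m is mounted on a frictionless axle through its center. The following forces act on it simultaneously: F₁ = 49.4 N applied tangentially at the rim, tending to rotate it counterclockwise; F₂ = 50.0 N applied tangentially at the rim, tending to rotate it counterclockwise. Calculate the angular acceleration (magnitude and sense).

α ≈ 18.2 rad/s², counterclockwise

I = MR² = (11.3)(0.483)² = 2.636 kg·m².
Taking counterclockwise as positive: τ₁ = +(49.4)(0.483) = +23.86 N·m; τ₂ = +(50.0)(0.483) = +24.15 N·m.
Net torque τ = 48.01 N·m.
α = τ/I = 48.01/2.636 = 18.21 rad/s².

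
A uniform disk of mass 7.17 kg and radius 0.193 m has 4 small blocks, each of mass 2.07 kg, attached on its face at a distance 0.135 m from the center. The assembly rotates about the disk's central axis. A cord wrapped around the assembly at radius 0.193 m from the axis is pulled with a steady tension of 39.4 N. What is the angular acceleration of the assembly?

α ≈ 26.7 rad/s²

I_disk = ½MR² = ½(7.17)(0.193)² = 0.1335 kg·m².
I_blocks = 4·m·r² = 4(2.07)(0.135)² = 0.1509 kg·m².
Total I = 0.2844 kg·m².
τ = F r = (39.4)(0.193) = 7.604 N·m.
α = τ/I = 7.604/0.2844 = 26.73 rad/s².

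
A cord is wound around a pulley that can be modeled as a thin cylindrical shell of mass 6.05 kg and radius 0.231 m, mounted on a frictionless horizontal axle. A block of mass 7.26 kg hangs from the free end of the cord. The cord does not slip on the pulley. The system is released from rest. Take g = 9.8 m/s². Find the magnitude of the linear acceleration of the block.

a ≈ 5.35 m/s²

I = MR² = (6.05)(0.231)² = 0.3228 kg·m².
Block: mg − T = ma. Pulley: TR = Iα. No-slip: a = αR, so T = (I/R²)a = 6.050·a.
Then mg = (m + 6.050)a, so a = (7.26)(9.8)/(7.26 + 6.050) = 5.345 m/s².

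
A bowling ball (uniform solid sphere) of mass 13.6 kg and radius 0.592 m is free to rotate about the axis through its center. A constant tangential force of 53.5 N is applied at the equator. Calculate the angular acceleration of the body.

α ≈ 16.6 rad/s²

I = (2/5)MR² = (2/5)(13.6)(0.592)² = 1.907 kg·m².
τ = F R = (53.5)(0.592) = 31.67 N·m.
Newton's second law for rotation, τ = Iα, gives α = τ/I = 31.67/1.907 = 16.61 rad/s².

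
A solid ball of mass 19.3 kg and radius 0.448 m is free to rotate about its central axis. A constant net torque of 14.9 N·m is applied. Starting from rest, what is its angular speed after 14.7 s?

ω ≈ 141 rad/s

I = (2/5)MR² = (2/5)(19.3)(0.448)² = 1.549 kg·m².
α = τ/I = 14.9/1.549 = 9.616 rad/s².
ω = ω₀ + αt = 0 + (9.616)(14.7) = 141.4 rad/s.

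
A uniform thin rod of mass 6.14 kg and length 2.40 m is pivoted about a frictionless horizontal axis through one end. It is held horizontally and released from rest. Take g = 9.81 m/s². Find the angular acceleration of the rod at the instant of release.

About the pivot, I = (1/3)ML² = (1/3)(6.14)(2.40)² = 11.79 kg·m².
The weight acts at the center, a distance L/2 = 1.200 m from the pivot; τ = Mg(L/2) = 72.28 N·m.
α = τ/I = 72.28/11.79 = 6.131 rad/s².

α ≈ 6.13 rad/s²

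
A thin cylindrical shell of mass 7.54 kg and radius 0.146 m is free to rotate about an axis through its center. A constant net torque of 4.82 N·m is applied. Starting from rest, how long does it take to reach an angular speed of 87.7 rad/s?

I = MR² = (7.54)(0.146)² = 0.1607 kg·m².
α = τ/I = 4.82/0.1607 = 29.99 rad/s².
ω = αt ⇒ t = ω/α = 87.7/29.99 = 2.924 s.

t ≈ 2.92 s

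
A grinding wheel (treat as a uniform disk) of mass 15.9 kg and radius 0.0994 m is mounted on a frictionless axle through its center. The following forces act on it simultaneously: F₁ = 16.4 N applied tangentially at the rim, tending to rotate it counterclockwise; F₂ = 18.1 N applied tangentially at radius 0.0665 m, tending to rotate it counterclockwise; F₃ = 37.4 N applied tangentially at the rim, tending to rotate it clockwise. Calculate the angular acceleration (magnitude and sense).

α ≈ 11.3 rad/s², clockwise

I = ½MR² = (1/2)(15.9)(0.0994)² = 0.07855 kg·m².
Taking counterclockwise as positive: τ₁ = +(16.4)(0.0994) = +1.630 N·m; τ₂ = +(18.1)(0.0665) = +1.204 N·m; τ₃ = −(37.4)(0.0994) = −3.718 N·m.
Net torque τ = -0.8837 N·m.
α = τ/I = -0.8837/0.07855 = -11.25 rad/s².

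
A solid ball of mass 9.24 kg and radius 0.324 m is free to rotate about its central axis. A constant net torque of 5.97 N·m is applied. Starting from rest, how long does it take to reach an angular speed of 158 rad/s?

I = (2/5)MR² = (2/5)(9.24)(0.324)² = 0.3880 kg·m².
α = τ/I = 5.97/0.3880 = 15.39 rad/s².
ω = αt ⇒ t = ω/α = 158/15.39 = 10.27 s.

t ≈ 10.3 s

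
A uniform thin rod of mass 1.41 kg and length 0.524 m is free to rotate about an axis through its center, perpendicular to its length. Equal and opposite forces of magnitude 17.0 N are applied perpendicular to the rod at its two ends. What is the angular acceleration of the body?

α ≈ 276 rad/s²

I = (1/12)ML² = (1/12)(1.41)(0.524)² = 0.03226 kg·m².
The couple gives τ = F·(L/2) + F·(L/2) = F L = (17.0)(0.524) = 8.908 N·m.
Newton's second law for rotation, τ = Iα, gives α = τ/I = 8.908/0.03226 = 276.1 rad/s².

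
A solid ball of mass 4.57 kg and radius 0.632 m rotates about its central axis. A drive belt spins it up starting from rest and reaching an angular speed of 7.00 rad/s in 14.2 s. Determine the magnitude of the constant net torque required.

I = (2/5)MR² = (2/5)(4.57)(0.632)² = 0.7301 kg·m².
α = Δω/Δt = (7.00 − 0)/14.2 = 0.4930 rad/s².
τ = Iα = (0.7301)(0.4930) = 0.3599 N·m.

τ ≈ 0.360 N·m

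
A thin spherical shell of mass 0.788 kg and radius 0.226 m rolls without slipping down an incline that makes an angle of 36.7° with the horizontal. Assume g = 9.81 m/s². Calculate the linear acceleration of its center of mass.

Translation along the incline: Mg sinθ − f = Ma.
Rotation about the center: fR = Iα with I = (2/3)MR². No-slip gives a = αR, so f = (I/R²)a = (2/3)M a.
Substituting: Mg sinθ = (1 + 0.6667)Ma, so a = g sinθ/(1 + 0.6667) = (9.81) sin 36.7° / 1.667 = 3.518 m/s².

a ≈ 3.52 m/s²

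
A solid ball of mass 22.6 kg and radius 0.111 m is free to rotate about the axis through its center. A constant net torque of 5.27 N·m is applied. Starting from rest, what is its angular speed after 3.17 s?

ω ≈ 150 rad/s

I = (2/5)MR² = (2/5)(22.6)(0.111)² = 0.1114 kg·m².
α = τ/I = 5.27/0.1114 = 47.31 rad/s².
ω = ω₀ + αt = 0 + (47.31)(3.17) = 150.0 rad/s.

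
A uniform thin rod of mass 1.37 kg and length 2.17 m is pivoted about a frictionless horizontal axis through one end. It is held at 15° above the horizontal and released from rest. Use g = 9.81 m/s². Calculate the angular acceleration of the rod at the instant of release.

About the pivot, I = (1/3)ML² = (1/3)(1.37)(2.17)² = 2.150 kg·m².
The weight acts at the center, a distance L/2 = 1.085 m from the pivot; τ = Mg(L/2) cos 15° = 14.09 N·m.
α = τ/I = 14.09/2.150 = 6.550 rad/s².
(Equivalently α = (3g/(2L)) cos 15° = 6.550 rad/s².)

α ≈ 6.55 rad/s²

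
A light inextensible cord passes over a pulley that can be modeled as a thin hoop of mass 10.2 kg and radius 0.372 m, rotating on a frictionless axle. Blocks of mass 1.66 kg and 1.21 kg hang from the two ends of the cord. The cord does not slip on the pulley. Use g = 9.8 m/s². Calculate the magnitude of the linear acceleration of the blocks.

a ≈ 0.337 m/s²

I = MR² = (10.2)(0.372)² = 1.412 kg·m².
Heavier block: m₁g − T₁ = m₁a. Lighter block: T₂ − m₂g = m₂a.
Pulley: (T₁ − T₂)R = Iα = I(a/R), so T₁ − T₂ = (I/R²)a = 1·M_p a = 10.20·a.
Adding the three: (m₁ − m₂)g = (m₁ + m₂ + 10.20)a, so a = (1.66 − 1.21)(9.8)/(1.66 + 1.21 + 10.20) = 0.3374 m/s².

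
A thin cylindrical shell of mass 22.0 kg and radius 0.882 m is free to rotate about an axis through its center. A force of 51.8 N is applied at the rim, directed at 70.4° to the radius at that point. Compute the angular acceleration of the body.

α ≈ 2.51 rad/s²

I = MR² = (22.0)(0.882)² = 17.11 kg·m².
Only the tangential component produces torque: τ = F R sinθ = (51.8)(0.882) sin 70.4° = 43.04 N·m.
From τ = Iα: α = 43.04/17.11 = 2.515 rad/s².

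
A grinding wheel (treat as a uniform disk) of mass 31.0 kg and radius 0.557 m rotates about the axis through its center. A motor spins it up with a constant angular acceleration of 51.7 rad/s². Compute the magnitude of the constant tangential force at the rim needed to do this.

I = ½MR² = (1/2)(31.0)(0.557)² = 4.809 kg·m².
The required torque is τ = Iα = (4.809)(51.70) = 248.6 N·m.
A tangential force at the rim gives τ = FR, so F = τ/R = 248.6/0.557 = 446.4 N.

F ≈ 446 N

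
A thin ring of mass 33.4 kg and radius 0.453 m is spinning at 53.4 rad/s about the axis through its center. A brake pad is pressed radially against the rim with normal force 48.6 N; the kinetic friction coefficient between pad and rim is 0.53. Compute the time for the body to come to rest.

I = MR² = (33.4)(0.453)² = 6.854 kg·m².
Friction force f = μN = (0.53)(48.6) = 25.76 N at the rim; torque magnitude τ = fR = 11.67 N·m, opposing ω.
|α| = τ/I = 11.67/6.854 = 1.702 rad/s² (deceleration).
0 = ω₀ − |α|t ⇒ t = ω₀/|α| = 53.4/1.702 = 31.37 s.

t ≈ 31.4 s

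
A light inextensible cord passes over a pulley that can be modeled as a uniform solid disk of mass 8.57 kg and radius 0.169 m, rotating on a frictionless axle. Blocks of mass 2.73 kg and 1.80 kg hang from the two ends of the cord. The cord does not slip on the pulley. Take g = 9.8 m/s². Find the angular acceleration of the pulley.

I = ½MR² = (1/2)(8.57)(0.169)² = 0.1224 kg·m².
Heavier block: m₁g − T₁ = m₁a. Lighter block: T₂ − m₂g = m₂a.
Pulley: (T₁ − T₂)R = Iα = I(a/R), so T₁ − T₂ = (I/R²)a = (1/2)M_p a = 4.285·a.
Adding the three: (m₁ − m₂)g = (m₁ + m₂ + 4.285)a, so a = (2.73 − 1.80)(9.8)/(2.73 + 1.80 + 4.285) = 1.034 m/s².
α = a/R = 1.034/0.169 = 6.118 rad/s².

α ≈ 6.12 rad/s²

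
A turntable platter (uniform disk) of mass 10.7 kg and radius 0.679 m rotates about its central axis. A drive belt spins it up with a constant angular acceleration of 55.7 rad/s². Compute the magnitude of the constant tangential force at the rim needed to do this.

F ≈ 202 N

I = ½MR² = (1/2)(10.7)(0.679)² = 2.467 kg·m².
The required torque is τ = Iα = (2.467)(55.70) = 137.4 N·m.
A tangential force at the rim gives τ = FR, so F = τ/R = 137.4/0.679 = 202.3 N.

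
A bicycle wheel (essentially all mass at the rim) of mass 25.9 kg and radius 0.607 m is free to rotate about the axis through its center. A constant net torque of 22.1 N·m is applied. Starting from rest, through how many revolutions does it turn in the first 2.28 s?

≈ 0.958 revolutions

I = MR² = (25.9)(0.607)² = 9.543 kg·m².
α = τ/I = 22.1/9.543 = 2.316 rad/s².
θ = ½αt² = ½(2.316)(2.28)² = 6.019 rad.
Revolutions = θ/(2π) = 0.9580.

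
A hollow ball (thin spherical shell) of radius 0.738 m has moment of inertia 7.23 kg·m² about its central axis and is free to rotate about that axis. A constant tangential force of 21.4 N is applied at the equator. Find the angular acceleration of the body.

α ≈ 2.18 rad/s²

τ = F R = (21.4)(0.738) = 15.79 N·m.
From τ = Iα: α = 15.79/7.230 = 2.184 rad/s².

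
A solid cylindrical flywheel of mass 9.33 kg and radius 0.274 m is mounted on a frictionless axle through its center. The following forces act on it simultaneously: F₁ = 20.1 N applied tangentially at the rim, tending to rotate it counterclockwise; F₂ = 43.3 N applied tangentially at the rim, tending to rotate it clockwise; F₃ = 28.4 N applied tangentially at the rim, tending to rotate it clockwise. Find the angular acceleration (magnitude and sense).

α ≈ 40.4 rad/s², clockwise

I = ½MR² = (1/2)(9.33)(0.274)² = 0.3502 kg·m².
Taking counterclockwise as positive: τ₁ = +(20.1)(0.274) = +5.507 N·m; τ₂ = −(43.3)(0.274) = −11.86 N·m; τ₃ = −(28.4)(0.274) = −7.782 N·m.
Net torque τ = -14.14 N·m.
α = τ/I = -14.14/0.3502 = -40.37 rad/s².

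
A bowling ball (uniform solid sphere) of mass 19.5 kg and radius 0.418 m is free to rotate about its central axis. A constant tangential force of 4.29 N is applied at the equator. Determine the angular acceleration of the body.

I = (2/5)MR² = (2/5)(19.5)(0.418)² = 1.363 kg·m².
τ = F R = (4.29)(0.418) = 1.793 N·m.
From τ = Iα: α = 1.793/1.363 = 1.316 rad/s².

α ≈ 1.32 rad/s²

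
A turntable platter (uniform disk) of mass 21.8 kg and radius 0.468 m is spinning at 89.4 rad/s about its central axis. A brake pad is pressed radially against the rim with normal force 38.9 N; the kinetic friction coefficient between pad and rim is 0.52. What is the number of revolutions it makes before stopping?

≈ 160 revolutions

I = ½MR² = (1/2)(21.8)(0.468)² = 2.387 kg·m².
Friction force f = μN = (0.52)(38.9) = 20.23 N at the rim; torque magnitude τ = fR = 9.467 N·m, opposing ω.
|α| = τ/I = 9.467/2.387 = 3.965 rad/s² (deceleration).
ω² = ω₀² − 2|α|θ with ω = 0 ⇒ θ = ω₀²/(2|α|) = 1008 rad = 160.4 rev.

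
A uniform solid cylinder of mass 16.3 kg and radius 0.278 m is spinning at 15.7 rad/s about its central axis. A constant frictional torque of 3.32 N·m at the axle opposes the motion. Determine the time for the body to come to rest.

t ≈ 2.98 s

I = ½MR² = (1/2)(16.3)(0.278)² = 0.6299 kg·m².
The net torque has magnitude 3.32 N·m, opposing ω.
|α| = τ/I = 3.320/0.6299 = 5.271 rad/s² (deceleration).
0 = ω₀ − |α|t ⇒ t = ω₀/|α| = 15.7/5.271 = 2.979 s.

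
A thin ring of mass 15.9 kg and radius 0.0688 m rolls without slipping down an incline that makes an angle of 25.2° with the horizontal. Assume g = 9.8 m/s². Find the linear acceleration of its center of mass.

a ≈ 2.09 m/s²

Translation along the incline: Mg sinθ − f = Ma.
Rotation about the center: fR = Iα with I = MR². No-slip gives a = αR, so f = (I/R²)a = M a.
Substituting: Mg sinθ = (1 + 1.000)Ma, so a = g sinθ/(1 + 1.000) = (9.8) sin 25.2° / 2.000 = 2.086 m/s².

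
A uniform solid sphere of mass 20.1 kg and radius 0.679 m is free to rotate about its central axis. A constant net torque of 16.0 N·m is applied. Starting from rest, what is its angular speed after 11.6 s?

I = (2/5)MR² = (2/5)(20.1)(0.679)² = 3.707 kg·m².
α = τ/I = 16.0/3.707 = 4.316 rad/s².
ω = ω₀ + αt = 0 + (4.316)(11.6) = 50.07 rad/s.

ω ≈ 50.1 rad/s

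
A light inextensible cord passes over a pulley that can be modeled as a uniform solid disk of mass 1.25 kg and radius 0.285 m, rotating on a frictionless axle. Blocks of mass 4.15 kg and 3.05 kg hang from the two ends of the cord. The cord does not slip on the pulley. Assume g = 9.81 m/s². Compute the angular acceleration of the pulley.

I = ½MR² = (1/2)(1.25)(0.285)² = 0.05077 kg·m².
Heavier block: m₁g − T₁ = m₁a. Lighter block: T₂ − m₂g = m₂a.
Pulley: (T₁ − T₂)R = Iα = I(a/R), so T₁ − T₂ = (I/R²)a = (1/2)M_p a = 0.6250·a.
Adding the three: (m₁ − m₂)g = (m₁ + m₂ + 0.6250)a, so a = (4.15 − 3.05)(9.81)/(4.15 + 3.05 + 0.6250) = 1.379 m/s².
α = a/R = 1.379/0.285 = 4.839 rad/s².

α ≈ 4.84 rad/s²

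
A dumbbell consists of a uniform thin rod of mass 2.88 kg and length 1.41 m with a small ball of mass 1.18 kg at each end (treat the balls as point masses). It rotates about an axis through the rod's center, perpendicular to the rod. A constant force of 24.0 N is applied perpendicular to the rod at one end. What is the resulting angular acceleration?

α ≈ 10.3 rad/s²

I_rod = (1/12)ML² = (1/12)(2.88)(1.41)² = 0.4771 kg·m².
I_balls = 2·m·(L/2)² = 2(1.18)(0.7050)² = 1.173 kg·m².
Total I = 1.650 kg·m².
τ = F·(L/2) = (24.0)(0.705) = 16.92 N·m.
α = τ/I = 16.92/1.650 = 10.25 rad/s².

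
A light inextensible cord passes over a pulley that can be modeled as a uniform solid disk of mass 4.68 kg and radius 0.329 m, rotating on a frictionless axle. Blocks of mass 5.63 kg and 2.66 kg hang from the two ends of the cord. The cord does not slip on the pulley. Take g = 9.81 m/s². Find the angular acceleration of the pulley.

I = ½MR² = (1/2)(4.68)(0.329)² = 0.2533 kg·m².
Heavier block: m₁g − T₁ = m₁a. Lighter block: T₂ − m₂g = m₂a.
Pulley: (T₁ − T₂)R = Iα = I(a/R), so T₁ − T₂ = (I/R²)a = (1/2)M_p a = 2.340·a.
Adding the three: (m₁ − m₂)g = (m₁ + m₂ + 2.340)a, so a = (5.63 − 2.66)(9.81)/(5.63 + 2.66 + 2.340) = 2.741 m/s².
α = a/R = 2.741/0.329 = 8.331 rad/s².

α ≈ 8.33 rad/s²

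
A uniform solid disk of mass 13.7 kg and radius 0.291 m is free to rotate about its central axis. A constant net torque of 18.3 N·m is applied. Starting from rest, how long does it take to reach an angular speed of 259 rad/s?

I = ½MR² = (1/2)(13.7)(0.291)² = 0.5801 kg·m².
α = τ/I = 18.3/0.5801 = 31.55 rad/s².
ω = αt ⇒ t = ω/α = 259/31.55 = 8.210 s.

t ≈ 8.21 s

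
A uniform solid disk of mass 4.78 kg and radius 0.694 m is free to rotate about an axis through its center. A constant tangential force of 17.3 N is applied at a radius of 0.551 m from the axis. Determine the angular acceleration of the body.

α ≈ 8.28 rad/s²

I = ½MR² = (1/2)(4.78)(0.694)² = 1.151 kg·m².
τ = F·r = (17.3)(0.551) = 9.532 N·m.
From τ = Iα: α = 9.532/1.151 = 8.281 rad/s².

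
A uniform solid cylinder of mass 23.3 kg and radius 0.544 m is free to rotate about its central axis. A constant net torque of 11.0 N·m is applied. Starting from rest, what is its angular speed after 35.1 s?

ω ≈ 112 rad/s

I = ½MR² = (1/2)(23.3)(0.544)² = 3.448 kg·m².
α = τ/I = 11.0/3.448 = 3.191 rad/s².
ω = ω₀ + αt = 0 + (3.191)(35.1) = 112.0 rad/s.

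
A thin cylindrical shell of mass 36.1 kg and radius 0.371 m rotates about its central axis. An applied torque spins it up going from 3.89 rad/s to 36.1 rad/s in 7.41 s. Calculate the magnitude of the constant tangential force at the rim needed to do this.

F ≈ 58.2 N

I = MR² = (36.1)(0.371)² = 4.969 kg·m².
α = Δω/Δt = (36.1 − 3.89)/7.41 = 4.347 rad/s².
The required torque is τ = Iα = (4.969)(4.347) = 21.60 N·m.
A tangential force at the rim gives τ = FR, so F = τ/R = 21.60/0.371 = 58.22 N.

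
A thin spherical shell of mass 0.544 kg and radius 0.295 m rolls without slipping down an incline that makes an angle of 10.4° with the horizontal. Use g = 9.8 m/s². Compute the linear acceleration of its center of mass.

a ≈ 1.06 m/s²

Translation along the incline: Mg sinθ − f = Ma.
Rotation about the center: fR = Iα with I = (2/3)MR². No-slip gives a = αR, so f = (I/R²)a = (2/3)M a.
Substituting: Mg sinθ = (1 + 0.6667)Ma, so a = g sinθ/(1 + 0.6667) = (9.8) sin 10.4° / 1.667 = 1.061 m/s².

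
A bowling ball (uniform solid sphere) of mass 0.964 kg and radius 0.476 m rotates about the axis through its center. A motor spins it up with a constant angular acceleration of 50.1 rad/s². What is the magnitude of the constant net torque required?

I = (2/5)MR² = (2/5)(0.964)(0.476)² = 0.08737 kg·m².
τ = Iα = (0.08737)(50.10) = 4.377 N·m.

τ ≈ 4.38 N·m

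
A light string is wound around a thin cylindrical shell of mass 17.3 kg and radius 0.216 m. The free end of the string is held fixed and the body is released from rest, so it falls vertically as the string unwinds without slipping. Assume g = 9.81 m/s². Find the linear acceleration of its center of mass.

a ≈ 4.91 m/s²

Translation: Mg − T = Ma. Rotation about the center: TR = Iα with I = MR².
With a = αR: T = (I/R²)a = M a, so Mg = (1 + 1.000)Ma.
a = g/(1 + 1.000) = 9.81/2.000 = 4.905 m/s².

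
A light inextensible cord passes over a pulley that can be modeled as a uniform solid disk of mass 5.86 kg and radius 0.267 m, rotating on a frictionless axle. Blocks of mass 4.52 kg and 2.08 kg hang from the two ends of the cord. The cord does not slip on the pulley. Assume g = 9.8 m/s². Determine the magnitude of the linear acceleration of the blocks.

I = ½MR² = (1/2)(5.86)(0.267)² = 0.2089 kg·m².
Heavier block: m₁g − T₁ = m₁a. Lighter block: T₂ − m₂g = m₂a.
Pulley: (T₁ − T₂)R = Iα = I(a/R), so T₁ − T₂ = (I/R²)a = (1/2)M_p a = 2.930·a.
Adding the three: (m₁ − m₂)g = (m₁ + m₂ + 2.930)a, so a = (4.52 − 2.08)(9.8)/(4.52 + 2.08 + 2.930) = 2.509 m/s².

a ≈ 2.51 m/s²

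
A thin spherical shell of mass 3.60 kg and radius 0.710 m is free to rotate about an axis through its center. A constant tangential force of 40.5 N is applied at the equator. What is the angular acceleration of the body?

I = (2/3)MR² = (2/3)(3.60)(0.710)² = 1.210 kg·m².
τ = F R = (40.5)(0.710) = 28.75 N·m.
Newton's second law for rotation, τ = Iα, gives α = τ/I = 28.75/1.210 = 23.77 rad/s².

α ≈ 23.8 rad/s²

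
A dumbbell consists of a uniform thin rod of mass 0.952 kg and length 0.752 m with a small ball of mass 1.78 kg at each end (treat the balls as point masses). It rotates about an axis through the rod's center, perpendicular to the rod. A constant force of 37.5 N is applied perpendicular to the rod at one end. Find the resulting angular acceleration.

α ≈ 25.7 rad/s²

I_rod = (1/12)ML² = (1/12)(0.952)(0.752)² = 0.04486 kg·m².
I_balls = 2·m·(L/2)² = 2(1.78)(0.3760)² = 0.5033 kg·m².
Total I = 0.5482 kg·m².
τ = F·(L/2) = (37.5)(0.376) = 14.10 N·m.
α = τ/I = 14.10/0.5482 = 25.72 rad/s².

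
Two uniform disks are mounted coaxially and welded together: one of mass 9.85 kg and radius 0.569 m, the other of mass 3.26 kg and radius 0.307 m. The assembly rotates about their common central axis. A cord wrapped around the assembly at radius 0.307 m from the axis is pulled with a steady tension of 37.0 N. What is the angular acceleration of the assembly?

I = ½M₁R₁² + ½M₂R₂² = ½(9.85)(0.569)² + ½(3.26)(0.307)² = 1.748 kg·m².
τ = F r = (37.0)(0.307) = 11.36 N·m.
α = τ/I = 11.36/1.748 = 6.498 rad/s².

α ≈ 6.50 rad/s²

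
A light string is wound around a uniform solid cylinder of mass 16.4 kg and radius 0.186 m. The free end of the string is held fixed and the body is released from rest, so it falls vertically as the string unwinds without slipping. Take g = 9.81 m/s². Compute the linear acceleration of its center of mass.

Translation: Mg − T = Ma. Rotation about the center: TR = Iα with I = ½MR².
With a = αR: T = (I/R²)a = (1/2)M a, so Mg = (1 + 0.5000)Ma.
a = g/(1 + 0.5000) = 9.81/1.500 = 6.540 m/s².

a ≈ 6.54 m/s²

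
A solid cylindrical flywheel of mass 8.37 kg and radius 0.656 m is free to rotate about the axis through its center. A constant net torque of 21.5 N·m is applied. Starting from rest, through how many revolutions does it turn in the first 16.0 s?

≈ 243 revolutions

I = ½MR² = (1/2)(8.37)(0.656)² = 1.801 kg·m².
α = τ/I = 21.5/1.801 = 11.94 rad/s².
θ = ½αt² = ½(11.94)(16.0)² = 1528 rad.
Revolutions = θ/(2π) = 243.2.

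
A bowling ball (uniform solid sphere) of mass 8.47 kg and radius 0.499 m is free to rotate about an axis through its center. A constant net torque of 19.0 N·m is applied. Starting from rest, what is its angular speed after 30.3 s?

I = (2/5)MR² = (2/5)(8.47)(0.499)² = 0.8436 kg·m².
α = τ/I = 19.0/0.8436 = 22.52 rad/s².
ω = ω₀ + αt = 0 + (22.52)(30.3) = 682.4 rad/s.

ω ≈ 682 rad/s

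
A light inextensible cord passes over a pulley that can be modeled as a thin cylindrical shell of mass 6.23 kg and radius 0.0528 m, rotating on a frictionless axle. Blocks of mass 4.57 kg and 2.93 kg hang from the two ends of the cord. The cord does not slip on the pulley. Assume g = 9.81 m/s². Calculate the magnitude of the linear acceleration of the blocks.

I = MR² = (6.23)(0.0528)² = 0.01737 kg·m².
Heavier block: m₁g − T₁ = m₁a. Lighter block: T₂ − m₂g = m₂a.
Pulley: (T₁ − T₂)R = Iα = I(a/R), so T₁ − T₂ = (I/R²)a = 1·M_p a = 6.230·a.
Adding the three: (m₁ − m₂)g = (m₁ + m₂ + 6.230)a, so a = (4.57 − 2.93)(9.81)/(4.57 + 2.93 + 6.230) = 1.172 m/s².

a ≈ 1.17 m/s²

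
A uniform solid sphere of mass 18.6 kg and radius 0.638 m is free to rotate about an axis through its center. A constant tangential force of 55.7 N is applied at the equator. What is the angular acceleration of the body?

I = (2/5)MR² = (2/5)(18.6)(0.638)² = 3.028 kg·m².
τ = F R = (55.7)(0.638) = 35.54 N·m.
From τ = Iα: α = 35.54/3.028 = 11.73 rad/s².

α ≈ 11.7 rad/s²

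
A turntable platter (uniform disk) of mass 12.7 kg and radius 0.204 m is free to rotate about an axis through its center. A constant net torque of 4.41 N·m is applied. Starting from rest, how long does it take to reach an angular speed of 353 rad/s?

I = ½MR² = (1/2)(12.7)(0.204)² = 0.2643 kg·m².
α = τ/I = 4.41/0.2643 = 16.69 rad/s².
ω = αt ⇒ t = ω/α = 353/16.69 = 21.15 s.

t ≈ 21.2 s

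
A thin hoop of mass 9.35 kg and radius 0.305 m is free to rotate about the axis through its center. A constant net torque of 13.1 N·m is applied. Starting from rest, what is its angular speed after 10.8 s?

ω ≈ 163 rad/s

I = MR² = (9.35)(0.305)² = 0.8698 kg·m².
α = τ/I = 13.1/0.8698 = 15.06 rad/s².
ω = ω₀ + αt = 0 + (15.06)(10.8) = 162.7 rad/s.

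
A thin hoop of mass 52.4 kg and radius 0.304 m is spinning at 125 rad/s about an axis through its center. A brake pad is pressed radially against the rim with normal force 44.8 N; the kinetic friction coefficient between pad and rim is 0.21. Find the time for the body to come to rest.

I = MR² = (52.4)(0.304)² = 4.843 kg·m².
Friction force f = μN = (0.21)(44.8) = 9.408 N at the rim; torque magnitude τ = fR = 2.860 N·m, opposing ω.
|α| = τ/I = 2.860/4.843 = 0.5906 rad/s² (deceleration).
0 = ω₀ − |α|t ⇒ t = ω₀/|α| = 125/0.5906 = 211.6 s.

t ≈ 212 s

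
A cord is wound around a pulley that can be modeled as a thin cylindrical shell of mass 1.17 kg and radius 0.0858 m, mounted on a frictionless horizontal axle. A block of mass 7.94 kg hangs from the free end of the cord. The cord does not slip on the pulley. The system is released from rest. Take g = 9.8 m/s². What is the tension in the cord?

I = MR² = (1.17)(0.0858)² = 0.008613 kg·m².
Block: mg − T = ma. Pulley: TR = Iα. No-slip: a = αR, so T = (I/R²)a = 1.170·a.
Then mg = (m + 1.170)a, so a = (7.94)(9.8)/(7.94 + 1.170) = 8.541 m/s².
T = 1.170·a = 9.993 N.

T ≈ 9.99 N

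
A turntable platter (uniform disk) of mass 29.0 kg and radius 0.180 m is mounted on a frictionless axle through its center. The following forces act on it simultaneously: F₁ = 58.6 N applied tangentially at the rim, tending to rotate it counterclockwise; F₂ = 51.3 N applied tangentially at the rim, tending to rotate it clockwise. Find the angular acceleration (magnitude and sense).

α ≈ 2.80 rad/s², counterclockwise

I = ½MR² = (1/2)(29.0)(0.180)² = 0.4698 kg·m².
Taking counterclockwise as positive: τ₁ = +(58.6)(0.180) = +10.55 N·m; τ₂ = −(51.3)(0.180) = −9.234 N·m.
Net torque τ = 1.314 N·m.
α = τ/I = 1.314/0.4698 = 2.797 rad/s².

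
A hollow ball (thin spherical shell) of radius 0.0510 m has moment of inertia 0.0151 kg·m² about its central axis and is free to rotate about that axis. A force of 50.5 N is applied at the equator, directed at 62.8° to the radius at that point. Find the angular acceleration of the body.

α ≈ 152 rad/s²

Only the tangential component produces torque: τ = F R sinθ = (50.5)(0.0510) sin 62.8° = 2.291 N·m.
From τ = Iα: α = 2.291/0.01510 = 151.7 rad/s².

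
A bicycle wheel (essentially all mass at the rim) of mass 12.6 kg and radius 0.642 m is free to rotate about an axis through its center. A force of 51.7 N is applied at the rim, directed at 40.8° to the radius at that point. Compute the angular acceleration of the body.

α ≈ 4.18 rad/s²

I = MR² = (12.6)(0.642)² = 5.193 kg·m².
Only the tangential component produces torque: τ = F R sinθ = (51.7)(0.642) sin 40.8° = 21.69 N·m.
Newton's second law for rotation, τ = Iα, gives α = τ/I = 21.69/5.193 = 4.176 rad/s².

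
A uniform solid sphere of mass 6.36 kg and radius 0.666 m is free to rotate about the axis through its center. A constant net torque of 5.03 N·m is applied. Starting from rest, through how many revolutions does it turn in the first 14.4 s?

≈ 73.6 revolutions

I = (2/5)MR² = (2/5)(6.36)(0.666)² = 1.128 kg·m².
α = τ/I = 5.03/1.128 = 4.458 rad/s².
θ = ½αt² = ½(4.458)(14.4)² = 462.2 rad.
Revolutions = θ/(2π) = 73.56.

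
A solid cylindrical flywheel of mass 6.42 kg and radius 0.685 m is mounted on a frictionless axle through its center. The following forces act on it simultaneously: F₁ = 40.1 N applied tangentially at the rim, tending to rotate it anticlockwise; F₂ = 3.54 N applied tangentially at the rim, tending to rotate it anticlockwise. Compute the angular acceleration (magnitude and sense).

α ≈ 19.8 rad/s², anticlockwise

I = ½MR² = (1/2)(6.42)(0.685)² = 1.506 kg·m².
Taking anticlockwise as positive: τ₁ = +(40.1)(0.685) = +27.47 N·m; τ₂ = +(3.54)(0.685) = +2.425 N·m.
Net torque τ = 29.89 N·m.
α = τ/I = 29.89/1.506 = 19.85 rad/s².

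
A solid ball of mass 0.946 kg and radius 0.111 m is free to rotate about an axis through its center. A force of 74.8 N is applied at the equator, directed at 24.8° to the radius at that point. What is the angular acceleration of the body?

I = (2/5)MR² = (2/5)(0.946)(0.111)² = 0.004662 kg·m².
Only the tangential component produces torque: τ = F R sinθ = (74.8)(0.111) sin 24.8° = 3.483 N·m.
From τ = Iα: α = 3.483/0.004662 = 747.0 rad/s².

α ≈ 747 rad/s²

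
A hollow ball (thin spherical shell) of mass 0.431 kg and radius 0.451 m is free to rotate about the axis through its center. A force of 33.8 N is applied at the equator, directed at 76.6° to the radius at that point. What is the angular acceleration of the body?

I = (2/3)MR² = (2/3)(0.431)(0.451)² = 0.05844 kg·m².
Only the tangential component produces torque: τ = F R sinθ = (33.8)(0.451) sin 76.6° = 14.83 N·m.
From τ = Iα: α = 14.83/0.05844 = 253.7 rad/s².

α ≈ 254 rad/s²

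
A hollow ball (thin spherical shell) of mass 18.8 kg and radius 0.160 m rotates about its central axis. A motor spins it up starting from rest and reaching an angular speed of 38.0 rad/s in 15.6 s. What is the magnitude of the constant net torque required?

I = (2/3)MR² = (2/3)(18.8)(0.160)² = 0.3209 kg·m².
α = Δω/Δt = (38.0 − 0)/15.6 = 2.436 rad/s².
τ = Iα = (0.3209)(2.436) = 0.7816 N·m.

τ ≈ 0.782 N·m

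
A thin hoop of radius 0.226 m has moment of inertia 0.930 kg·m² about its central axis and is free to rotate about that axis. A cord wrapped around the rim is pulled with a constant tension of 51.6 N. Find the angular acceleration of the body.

α ≈ 12.5 rad/s²

τ = F R = (51.6)(0.226) = 11.66 N·m.
From τ = Iα: α = 11.66/0.9300 = 12.54 rad/s².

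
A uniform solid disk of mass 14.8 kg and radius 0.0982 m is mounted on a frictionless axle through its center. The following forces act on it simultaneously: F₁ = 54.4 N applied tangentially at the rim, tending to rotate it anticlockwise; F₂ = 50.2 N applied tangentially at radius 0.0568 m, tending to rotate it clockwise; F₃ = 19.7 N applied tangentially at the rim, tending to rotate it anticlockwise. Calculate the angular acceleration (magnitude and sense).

I = ½MR² = (1/2)(14.8)(0.0982)² = 0.07136 kg·m².
Taking anticlockwise as positive: τ₁ = +(54.4)(0.0982) = +5.342 N·m; τ₂ = −(50.2)(0.0568) = −2.851 N·m; τ₃ = +(19.7)(0.0982) = +1.935 N·m.
Net torque τ = 4.425 N·m.
α = τ/I = 4.425/0.07136 = 62.01 rad/s².

α ≈ 62.0 rad/s², anticlockwise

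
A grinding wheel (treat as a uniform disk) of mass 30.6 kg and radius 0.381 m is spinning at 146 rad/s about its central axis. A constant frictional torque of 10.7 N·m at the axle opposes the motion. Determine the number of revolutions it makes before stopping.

I = ½MR² = (1/2)(30.6)(0.381)² = 2.221 kg·m².
The net torque has magnitude 10.7 N·m, opposing ω.
|α| = τ/I = 10.70/2.221 = 4.818 rad/s² (deceleration).
ω² = ω₀² − 2|α|θ with ω = 0 ⇒ θ = ω₀²/(2|α|) = 2212 rad = 352.1 rev.

≈ 352 revolutions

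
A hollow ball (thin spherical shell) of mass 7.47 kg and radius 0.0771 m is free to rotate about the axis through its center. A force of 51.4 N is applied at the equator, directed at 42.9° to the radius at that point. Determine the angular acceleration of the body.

I = (2/3)MR² = (2/3)(7.47)(0.0771)² = 0.02960 kg·m².
Only the tangential component produces torque: τ = F R sinθ = (51.4)(0.0771) sin 42.9° = 2.698 N·m.
Newton's second law for rotation, τ = Iα, gives α = τ/I = 2.698/0.02960 = 91.13 rad/s².

α ≈ 91.1 rad/s²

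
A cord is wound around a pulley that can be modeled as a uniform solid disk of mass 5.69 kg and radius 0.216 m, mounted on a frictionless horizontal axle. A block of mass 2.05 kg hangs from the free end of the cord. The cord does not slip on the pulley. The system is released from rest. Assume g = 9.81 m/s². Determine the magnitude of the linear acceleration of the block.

I = ½MR² = (1/2)(5.69)(0.216)² = 0.1327 kg·m².
Block: mg − T = ma. Pulley: TR = Iα. No-slip: a = αR, so T = (I/R²)a = 2.845·a.
Then mg = (m + 2.845)a, so a = (2.05)(9.81)/(2.05 + 2.845) = 4.108 m/s².

a ≈ 4.11 m/s²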